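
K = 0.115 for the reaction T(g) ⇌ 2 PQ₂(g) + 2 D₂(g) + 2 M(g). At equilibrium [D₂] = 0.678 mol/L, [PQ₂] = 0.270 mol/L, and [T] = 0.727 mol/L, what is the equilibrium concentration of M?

[M] = 1.58 mol/L

At equilibrium, K = [PQ₂]²·[D₂]²·[M]² / [T] = 0.115.
(0.270)²·(0.678)²·([M])² / (0.727) = 0.115
[M]² = 2.49 ⇒ [M] = 1.58 mol/L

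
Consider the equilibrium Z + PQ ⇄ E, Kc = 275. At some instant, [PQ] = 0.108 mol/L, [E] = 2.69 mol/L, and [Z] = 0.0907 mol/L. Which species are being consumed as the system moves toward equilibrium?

none (at equilibrium)

Qc = [E] / ([Z]·[PQ]) = (2.69) / ((0.0907)·(0.108)) = 275
Qc = 275 = Kc; the system is at equilibrium.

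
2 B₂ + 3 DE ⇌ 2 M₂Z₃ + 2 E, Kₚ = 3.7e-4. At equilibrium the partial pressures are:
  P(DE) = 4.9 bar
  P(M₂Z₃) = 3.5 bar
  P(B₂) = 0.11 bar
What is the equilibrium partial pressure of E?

At equilibrium, Kₚ = P(M₂Z₃)²·P(E)² / (P(B₂)²·P(DE)³) = 3.7e-4.
(3.5)²·(P(E))² / ((0.11)²·(4.9)³) = 3.7e-4
P(E)² = 4.30e-5 ⇒ P(E) = 0.0066 bar

P(E) = 0.0066 bar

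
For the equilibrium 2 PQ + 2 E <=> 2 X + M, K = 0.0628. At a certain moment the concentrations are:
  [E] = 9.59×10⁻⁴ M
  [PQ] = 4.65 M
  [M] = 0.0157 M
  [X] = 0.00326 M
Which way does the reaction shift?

Q = [X]²·[M] / ([PQ]²·[E]²) = (0.00326)²·(0.0157) / ((4.65)²·(9.59×10⁻⁴)²) = 0.00839
Q = 0.00839 < K = 0.0628, so the forward reaction proceeds.

toward products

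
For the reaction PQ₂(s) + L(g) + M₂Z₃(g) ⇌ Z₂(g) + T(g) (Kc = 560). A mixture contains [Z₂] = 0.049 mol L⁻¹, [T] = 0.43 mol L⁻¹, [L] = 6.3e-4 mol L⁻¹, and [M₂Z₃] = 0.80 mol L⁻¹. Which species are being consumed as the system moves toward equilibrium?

(PQ₂ is a pure solid — omitted from Qc.)
Qc = [Z₂]·[T] / ([L]·[M₂Z₃]) = (0.049)·(0.43) / ((6.3e-4)·(0.80)) = 42
Qc = 42 < Kc = 560: net forward reaction.

PQ₂, L, M₂Z₃ (reactants)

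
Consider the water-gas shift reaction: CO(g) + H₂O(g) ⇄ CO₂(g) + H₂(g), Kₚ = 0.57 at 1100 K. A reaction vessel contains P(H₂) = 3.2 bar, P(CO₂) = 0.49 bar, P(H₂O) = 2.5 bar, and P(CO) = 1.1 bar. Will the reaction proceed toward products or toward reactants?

at equilibrium

Qₚ = P(CO₂)·P(H₂) / (P(CO)·P(H₂O)) = (0.49)·(3.2) / ((1.1)·(2.5)) = 0.57
Qₚ = 0.57 = Kₚ, so the system is already at equilibrium.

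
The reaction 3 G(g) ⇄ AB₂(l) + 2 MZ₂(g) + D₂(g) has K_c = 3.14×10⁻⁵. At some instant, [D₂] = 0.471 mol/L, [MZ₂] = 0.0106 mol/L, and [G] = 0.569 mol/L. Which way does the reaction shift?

(AB₂ is a pure liquid — omitted from Q_c.)
Q_c = [MZ₂]²·[D₂] / [G]³ = (0.0106)²·(0.471) / (0.569)³ = 2.87×10⁻⁴
Q_c = 2.87×10⁻⁴ > K_c = 3.14×10⁻⁵, so the reverse reaction proceeds.

to the left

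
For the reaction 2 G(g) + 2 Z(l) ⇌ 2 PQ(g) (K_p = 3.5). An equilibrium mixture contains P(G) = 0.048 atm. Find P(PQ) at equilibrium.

P(PQ) = 0.090 atm

(Z is a pure liquid — omitted from K_p.)
At equilibrium, K_p = P(PQ)² / P(G)² = 3.5.
(P(PQ))² / (0.048)² = 3.5
P(PQ)² = 0.00806 ⇒ P(PQ) = 0.090 atm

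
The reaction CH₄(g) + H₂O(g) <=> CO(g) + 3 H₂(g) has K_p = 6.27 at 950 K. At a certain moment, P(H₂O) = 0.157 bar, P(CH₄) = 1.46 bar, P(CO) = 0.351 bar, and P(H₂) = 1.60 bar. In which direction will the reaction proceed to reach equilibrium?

Q_p = P(CO)·P(H₂)³ / (P(CH₄)·P(H₂O)) = (0.351)·(1.60)³ / ((1.46)·(0.157)) = 6.27
Q_p = 6.27 = K_p, so the system is already at equilibrium.

at equilibrium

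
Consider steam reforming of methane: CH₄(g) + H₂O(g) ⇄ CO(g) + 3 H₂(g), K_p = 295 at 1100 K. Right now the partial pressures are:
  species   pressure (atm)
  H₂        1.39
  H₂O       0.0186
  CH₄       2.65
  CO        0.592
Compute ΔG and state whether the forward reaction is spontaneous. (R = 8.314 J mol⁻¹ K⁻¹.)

Q_p = P(CO)·P(H₂)³ / (P(CH₄)·P(H₂O)) = (0.592)·(1.39)³ / ((2.65)·(0.0186)) = 32.3
ΔG = RT ln(Q_p/K_p) = (8.314 J mol⁻¹ K⁻¹)(1100 K) × ln(32.3/295)
   = (9.145 kJ/mol)(-2.212) = -20.2 kJ/mol
ΔG < 0, so the forward reaction is spontaneous (proceeds forward).

ΔG = -20.2 kJ/mol; the forward reaction is spontaneous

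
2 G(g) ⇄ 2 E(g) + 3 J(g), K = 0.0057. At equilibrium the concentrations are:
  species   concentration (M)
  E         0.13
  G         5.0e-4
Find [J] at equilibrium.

[J] = 0.0044 M

At equilibrium, K = [E]²·[J]³ / [G]² = 0.0057.
(0.13)²·([J])³ / (5.0e-4)² = 0.0057
[J]³ = 8.43e-8 ⇒ [J] = 0.0044 M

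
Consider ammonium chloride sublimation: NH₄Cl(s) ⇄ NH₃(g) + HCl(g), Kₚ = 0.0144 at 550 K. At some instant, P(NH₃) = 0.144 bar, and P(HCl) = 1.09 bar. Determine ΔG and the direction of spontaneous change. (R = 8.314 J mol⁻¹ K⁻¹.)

(NH₄Cl is a pure solid — omitted from Qₚ.)
Qₚ = P(NH₃)·P(HCl) = (0.144)·(1.09) = 0.157
ΔG = RT ln(Qₚ/Kₚ) = (8.314 J mol⁻¹ K⁻¹)(550 K) × ln(0.157/0.0144)
   = (4.573 kJ/mol)(2.389) = 10.9 kJ/mol
ΔG > 0, so the forward reaction is non-spontaneous (proceeds in reverse).

ΔG = 10.9 kJ/mol; the forward reaction is non-spontaneous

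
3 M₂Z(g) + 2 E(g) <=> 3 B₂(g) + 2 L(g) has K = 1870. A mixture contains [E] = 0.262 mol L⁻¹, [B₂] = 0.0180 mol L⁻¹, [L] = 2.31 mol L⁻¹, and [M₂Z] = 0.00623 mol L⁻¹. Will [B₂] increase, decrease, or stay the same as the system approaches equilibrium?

Q = [B₂]³·[L]² / ([M₂Z]³·[E]²) = (0.0180)³·(2.31)² / ((0.00623)³·(0.262)²) = 1870
Q = 1870 = K; the system is at equilibrium.

stay the same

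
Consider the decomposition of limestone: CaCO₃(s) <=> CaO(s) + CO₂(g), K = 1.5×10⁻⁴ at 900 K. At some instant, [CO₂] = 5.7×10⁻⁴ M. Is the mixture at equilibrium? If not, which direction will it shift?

(CaCO₃, CaO are pure solids — omitted from Q.)
Q = [CO₂] = 5.7×10⁻⁴
Q = 5.7×10⁻⁴ > K = 1.5×10⁻⁴: net reverse reaction.

no; Q > K, reaction proceeds in reverse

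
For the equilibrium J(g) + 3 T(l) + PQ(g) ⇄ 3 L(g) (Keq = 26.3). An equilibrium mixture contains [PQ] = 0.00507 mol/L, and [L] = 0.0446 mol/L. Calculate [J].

(T is a pure liquid — omitted from Keq.)
At equilibrium, Keq = [L]³ / ([J]·[PQ]) = 26.3.
(0.0446)³ / (([J])·(0.00507)) = 26.3
[J] = 6.65e-4 mol/L

[J] = 6.65e-4 mol/L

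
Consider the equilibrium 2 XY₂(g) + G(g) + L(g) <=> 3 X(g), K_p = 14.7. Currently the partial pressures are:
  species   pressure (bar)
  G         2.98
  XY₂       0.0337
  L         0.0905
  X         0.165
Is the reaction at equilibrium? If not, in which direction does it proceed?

neither direction; the system is at equilibrium

Q_p = P(X)³ / (P(XY₂)²·P(G)·P(L)) = (0.165)³ / ((0.0337)²·(2.98)·(0.0905)) = 14.7
Q_p = 14.7 = K_p, so the system is already at equilibrium.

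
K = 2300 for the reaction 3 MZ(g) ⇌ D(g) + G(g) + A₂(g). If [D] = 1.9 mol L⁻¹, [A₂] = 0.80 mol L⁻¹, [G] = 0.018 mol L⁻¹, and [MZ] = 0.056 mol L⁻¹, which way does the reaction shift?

forward (toward products)

Q = [D]·[G]·[A₂] / [MZ]³ = (1.9)·(0.018)·(0.80) / (0.056)³ = 160
Q = 160 < K = 2300, so the forward reaction proceeds.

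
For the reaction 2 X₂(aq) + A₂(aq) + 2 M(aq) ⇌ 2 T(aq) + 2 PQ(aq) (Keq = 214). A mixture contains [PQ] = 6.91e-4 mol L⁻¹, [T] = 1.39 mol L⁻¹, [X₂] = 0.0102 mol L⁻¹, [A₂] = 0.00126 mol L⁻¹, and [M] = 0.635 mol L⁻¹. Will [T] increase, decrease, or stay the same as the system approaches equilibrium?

Q = [T]²·[PQ]² / ([X₂]²·[A₂]·[M]²) = (1.39)²·(6.91e-4)² / ((0.0102)²·(0.00126)·(0.635)²) = 17.5
Q = 17.5 < Keq = 214: net forward reaction.
T is a product, so it increases.

increase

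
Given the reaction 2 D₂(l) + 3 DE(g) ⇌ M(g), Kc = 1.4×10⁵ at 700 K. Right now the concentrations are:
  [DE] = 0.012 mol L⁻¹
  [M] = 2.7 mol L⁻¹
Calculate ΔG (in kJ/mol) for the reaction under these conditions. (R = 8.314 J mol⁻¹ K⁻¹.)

ΔG = 14.0 kJ/mol

(D₂ is a pure liquid — omitted from Qc.)
Qc = [M] / [DE]³ = (2.7) / (0.012)³ = 1.56×10⁶
ΔG = RT ln(Qc/Kc) = (8.314 J mol⁻¹ K⁻¹)(700 K) × ln(1.56×10⁶/1.4×10⁵)
   = (5.820 kJ/mol)(2.411) = 14.0 kJ/mol
ΔG > 0, so the forward reaction is non-spontaneous (proceeds in reverse).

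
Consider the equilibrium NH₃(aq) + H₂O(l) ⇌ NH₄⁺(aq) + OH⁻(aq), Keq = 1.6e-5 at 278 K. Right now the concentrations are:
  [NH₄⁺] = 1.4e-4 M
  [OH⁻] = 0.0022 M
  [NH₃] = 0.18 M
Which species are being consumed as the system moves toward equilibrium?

NH₃, H₂O (reactants)

(H₂O is a pure liquid — omitted from Q.)
Q = [NH₄⁺]·[OH⁻] / [NH₃] = (1.4e-4)·(0.0022) / (0.18) = 1.7e-6
Q = 1.7e-6 < Keq = 1.6e-5: net forward reaction.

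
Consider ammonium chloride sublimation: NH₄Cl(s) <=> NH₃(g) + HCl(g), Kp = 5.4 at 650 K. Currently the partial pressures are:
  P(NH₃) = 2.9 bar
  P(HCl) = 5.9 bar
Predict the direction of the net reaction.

in the reverse direction

(NH₄Cl is a pure solid — omitted from Qp.)
Qp = P(NH₃)·P(HCl) = (2.9)·(5.9) = 17
Qp = 17 > Kp = 5.4, so the reverse reaction proceeds.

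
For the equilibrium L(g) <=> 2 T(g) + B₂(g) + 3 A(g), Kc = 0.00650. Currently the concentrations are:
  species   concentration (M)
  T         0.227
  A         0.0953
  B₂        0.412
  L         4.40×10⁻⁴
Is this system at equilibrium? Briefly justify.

no; Q > K, reaction proceeds in reverse

Qc = [T]²·[B₂]·[A]³ / [L] = (0.227)²·(0.412)·(0.0953)³ / (4.40×10⁻⁴) = 0.0418
Qc = 0.0418 > Kc = 0.00650: net reverse reaction.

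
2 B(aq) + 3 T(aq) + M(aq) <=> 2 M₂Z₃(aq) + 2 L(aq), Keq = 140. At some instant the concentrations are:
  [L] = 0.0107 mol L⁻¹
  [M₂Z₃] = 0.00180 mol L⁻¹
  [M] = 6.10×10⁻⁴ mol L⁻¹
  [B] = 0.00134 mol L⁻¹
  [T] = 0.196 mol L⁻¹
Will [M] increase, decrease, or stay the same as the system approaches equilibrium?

decrease

Q = [M₂Z₃]²·[L]² / ([B]²·[T]³·[M]) = (0.00180)²·(0.0107)² / ((0.00134)²·(0.196)³·(6.10×10⁻⁴)) = 45.0
Q = 45.0 < Keq = 140: net forward reaction.
M is a reactant, so it decreases.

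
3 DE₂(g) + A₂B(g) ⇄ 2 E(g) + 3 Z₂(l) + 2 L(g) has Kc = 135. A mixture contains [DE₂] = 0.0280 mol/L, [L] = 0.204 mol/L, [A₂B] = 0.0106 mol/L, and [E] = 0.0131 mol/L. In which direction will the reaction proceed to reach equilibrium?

forward (toward products)

(Z₂ is a pure liquid — omitted from Qc.)
Qc = [E]²·[L]² / ([DE₂]³·[A₂B]) = (0.0131)²·(0.204)² / ((0.0280)³·(0.0106)) = 30.7
Qc = 30.7 < Kc = 135, so the forward reaction proceeds.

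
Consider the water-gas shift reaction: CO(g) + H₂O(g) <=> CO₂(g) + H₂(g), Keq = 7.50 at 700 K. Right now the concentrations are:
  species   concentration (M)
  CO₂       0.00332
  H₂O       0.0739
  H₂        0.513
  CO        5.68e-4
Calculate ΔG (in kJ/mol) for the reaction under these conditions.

Q = [CO₂]·[H₂] / ([CO]·[H₂O]) = (0.00332)·(0.513) / ((5.68e-4)·(0.0739)) = 40.6
ΔG = RT ln(Q/Keq) = (8.314 J mol⁻¹ K⁻¹)(700 K) × ln(40.6/7.50)
   = (5.820 kJ/mol)(1.689) = 9.83 kJ/mol
ΔG > 0, so the forward reaction is non-spontaneous (proceeds in reverse).

ΔG = 9.83 kJ/mol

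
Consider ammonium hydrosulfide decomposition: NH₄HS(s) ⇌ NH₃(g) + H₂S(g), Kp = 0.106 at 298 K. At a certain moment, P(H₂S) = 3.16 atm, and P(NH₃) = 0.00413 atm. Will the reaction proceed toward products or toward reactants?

(NH₄HS is a pure solid — omitted from Qp.)
Qp = P(NH₃)·P(H₂S) = (0.00413)·(3.16) = 0.0131
Qp = 0.0131 < Kp = 0.106, so the forward reaction proceeds.

forward (toward products)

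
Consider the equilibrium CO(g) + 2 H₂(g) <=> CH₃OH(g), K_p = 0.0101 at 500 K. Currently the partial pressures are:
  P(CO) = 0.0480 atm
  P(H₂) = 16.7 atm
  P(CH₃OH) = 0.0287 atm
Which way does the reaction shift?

Q_p = P(CH₃OH) / (P(CO)·P(H₂)²) = (0.0287) / ((0.0480)·(16.7)²) = 0.00214
Q_p = 0.00214 < K_p = 0.0101, so the forward reaction proceeds.

in the forward direction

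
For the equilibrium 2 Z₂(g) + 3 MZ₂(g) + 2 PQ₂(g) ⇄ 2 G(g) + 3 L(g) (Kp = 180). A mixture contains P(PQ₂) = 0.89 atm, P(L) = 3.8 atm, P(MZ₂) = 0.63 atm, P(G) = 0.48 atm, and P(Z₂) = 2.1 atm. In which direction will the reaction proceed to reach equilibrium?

Qp = P(G)²·P(L)³ / (P(Z₂)²·P(MZ₂)³·P(PQ₂)²) = (0.48)²·(3.8)³ / ((2.1)²·(0.63)³·(0.89)²) = 14
Qp = 14 < Kp = 180, so the forward reaction proceeds.

forward (toward products)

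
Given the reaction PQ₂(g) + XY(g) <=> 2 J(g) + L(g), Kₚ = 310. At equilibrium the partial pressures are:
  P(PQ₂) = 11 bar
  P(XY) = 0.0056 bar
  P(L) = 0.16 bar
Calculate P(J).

At equilibrium, Kₚ = P(J)²·P(L) / (P(PQ₂)·P(XY)) = 310.
(P(J))²·(0.16) / ((11)·(0.0056)) = 310
P(J)² = 119 ⇒ P(J) = 11 bar

P(J) = 11 bar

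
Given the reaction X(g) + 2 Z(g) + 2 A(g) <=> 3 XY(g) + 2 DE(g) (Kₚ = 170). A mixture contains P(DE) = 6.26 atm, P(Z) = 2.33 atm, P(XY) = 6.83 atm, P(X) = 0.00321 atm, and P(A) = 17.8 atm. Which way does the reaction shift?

toward reactants

Qₚ = P(XY)³·P(DE)² / (P(X)·P(Z)²·P(A)²) = (6.83)³·(6.26)² / ((0.00321)·(2.33)²·(17.8)²) = 2260
Qₚ = 2260 > Kₚ = 170, so the reverse reaction proceeds.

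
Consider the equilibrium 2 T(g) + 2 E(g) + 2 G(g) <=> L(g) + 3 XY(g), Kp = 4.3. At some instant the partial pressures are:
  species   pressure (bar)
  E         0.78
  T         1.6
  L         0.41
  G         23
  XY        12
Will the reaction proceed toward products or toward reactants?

toward products

Qp = P(L)·P(XY)³ / (P(T)²·P(E)²·P(G)²) = (0.41)·(12)³ / ((1.6)²·(0.78)²·(23)²) = 0.86
Qp = 0.86 < Kp = 4.3, so the forward reaction proceeds.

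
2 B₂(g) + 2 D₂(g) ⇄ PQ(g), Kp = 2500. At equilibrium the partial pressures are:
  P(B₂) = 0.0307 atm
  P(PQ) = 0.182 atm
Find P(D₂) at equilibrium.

P(D₂) = 0.278 atm

At equilibrium, Kp = P(PQ) / (P(B₂)²·P(D₂)²) = 2500.
(0.182) / ((0.0307)²·(P(D₂))²) = 2500
P(D₂)² = 0.0772 ⇒ P(D₂) = 0.278 atm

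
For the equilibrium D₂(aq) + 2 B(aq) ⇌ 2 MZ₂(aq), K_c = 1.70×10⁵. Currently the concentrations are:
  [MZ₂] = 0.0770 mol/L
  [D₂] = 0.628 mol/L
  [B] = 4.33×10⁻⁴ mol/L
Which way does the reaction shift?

Q_c = [MZ₂]² / ([D₂]·[B]²) = (0.0770)² / ((0.628)·(4.33×10⁻⁴)²) = 50400
Q_c = 50400 < K_c = 1.70×10⁵, so the forward reaction proceeds.

to the right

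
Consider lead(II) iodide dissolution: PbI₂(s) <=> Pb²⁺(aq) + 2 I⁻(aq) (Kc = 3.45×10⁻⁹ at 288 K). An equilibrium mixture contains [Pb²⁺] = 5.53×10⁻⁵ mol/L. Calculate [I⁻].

[I⁻] = 0.00790 mol/L

(PbI₂ is a pure solid — omitted from Kc.)
At equilibrium, Kc = [Pb²⁺]·[I⁻]² = 3.45×10⁻⁹.
(5.53×10⁻⁵)·([I⁻])² = 3.45×10⁻⁹
[I⁻]² = 6.24×10⁻⁵ ⇒ [I⁻] = 0.00790 mol/L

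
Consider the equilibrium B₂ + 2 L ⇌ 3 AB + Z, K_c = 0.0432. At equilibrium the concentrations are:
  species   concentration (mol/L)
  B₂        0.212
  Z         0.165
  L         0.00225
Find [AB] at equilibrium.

[AB] = 0.00655 mol/L

At equilibrium, K_c = [AB]³·[Z] / ([B₂]·[L]²) = 0.0432.
([AB])³·(0.165) / ((0.212)·(0.00225)²) = 0.0432
[AB]³ = 2.81e-7 ⇒ [AB] = 0.00655 mol/L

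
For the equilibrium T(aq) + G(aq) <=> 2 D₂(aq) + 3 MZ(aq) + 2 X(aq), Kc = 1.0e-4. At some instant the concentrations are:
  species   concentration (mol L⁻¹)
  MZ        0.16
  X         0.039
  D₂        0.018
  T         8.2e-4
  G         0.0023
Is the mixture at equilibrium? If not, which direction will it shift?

Qc = [D₂]²·[MZ]³·[X]² / ([T]·[G]) = (0.018)²·(0.16)³·(0.039)² / ((8.2e-4)·(0.0023)) = 0.0011
Qc = 0.0011 > Kc = 1.0e-4: net reverse reaction.

no; Q > K, reaction proceeds in reverse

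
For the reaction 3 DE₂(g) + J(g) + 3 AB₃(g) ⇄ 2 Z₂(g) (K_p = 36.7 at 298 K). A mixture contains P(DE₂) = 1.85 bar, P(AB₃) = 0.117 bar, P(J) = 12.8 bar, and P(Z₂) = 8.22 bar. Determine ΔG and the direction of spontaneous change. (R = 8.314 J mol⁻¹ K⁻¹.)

ΔG = 6.57 kJ/mol; the forward reaction is non-spontaneous

Q_p = P(Z₂)² / (P(DE₂)³·P(J)·P(AB₃)³) = (8.22)² / ((1.85)³·(12.8)·(0.117)³) = 521
ΔG = RT ln(Q_p/K_p) = (8.314 J mol⁻¹ K⁻¹)(298 K) × ln(521/36.7)
   = (2.478 kJ/mol)(2.653) = 6.57 kJ/mol
ΔG > 0, so the forward reaction is non-spontaneous (proceeds in reverse).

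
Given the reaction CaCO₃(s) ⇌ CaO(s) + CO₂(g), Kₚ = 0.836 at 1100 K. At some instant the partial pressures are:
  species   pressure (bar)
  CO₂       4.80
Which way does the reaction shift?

reverse (toward reactants)

(CaCO₃, CaO are pure solids — omitted from Qₚ.)
Qₚ = P(CO₂) = 4.80
Qₚ = 4.80 > Kₚ = 0.836, so the reverse reaction proceeds.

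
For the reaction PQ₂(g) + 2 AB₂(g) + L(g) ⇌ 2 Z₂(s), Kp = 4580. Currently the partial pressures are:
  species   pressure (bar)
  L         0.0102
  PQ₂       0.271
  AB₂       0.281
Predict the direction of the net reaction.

no net change (already at equilibrium)

(Z₂ is a pure solid — omitted from Qp.)
Qp = 1 / (P(PQ₂)·P(AB₂)²·P(L)) = 1 / ((0.271)·(0.281)²·(0.0102)) = 4580
Qp = 4580 = Kp, so the system is already at equilibrium.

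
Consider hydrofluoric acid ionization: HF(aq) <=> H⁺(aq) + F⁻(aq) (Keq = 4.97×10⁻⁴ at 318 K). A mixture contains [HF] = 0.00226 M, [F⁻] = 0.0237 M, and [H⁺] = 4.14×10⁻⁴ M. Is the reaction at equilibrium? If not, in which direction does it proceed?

toward reactants

Q = [H⁺]·[F⁻] / [HF] = (4.14×10⁻⁴)·(0.0237) / (0.00226) = 0.00434
Q = 0.00434 > Keq = 4.97×10⁻⁴, so the reverse reaction proceeds.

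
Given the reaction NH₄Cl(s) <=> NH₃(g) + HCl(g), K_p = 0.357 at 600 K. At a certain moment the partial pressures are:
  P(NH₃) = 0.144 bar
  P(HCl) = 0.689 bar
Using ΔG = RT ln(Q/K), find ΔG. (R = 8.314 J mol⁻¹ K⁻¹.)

ΔG = -6.39 kJ/mol

(NH₄Cl is a pure solid — omitted from Q_p.)
Q_p = P(NH₃)·P(HCl) = (0.144)·(0.689) = 0.0992
ΔG = RT ln(Q_p/K_p) = (8.314 J mol⁻¹ K⁻¹)(600 K) × ln(0.0992/0.357)
   = (4.988 kJ/mol)(-1.281) = -6.39 kJ/mol
ΔG < 0, so the forward reaction is spontaneous (proceeds forward).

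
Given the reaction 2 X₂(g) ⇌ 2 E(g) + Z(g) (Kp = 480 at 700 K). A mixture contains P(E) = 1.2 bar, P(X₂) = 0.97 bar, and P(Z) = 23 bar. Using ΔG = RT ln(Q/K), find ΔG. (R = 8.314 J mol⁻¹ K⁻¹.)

ΔG = -15.2 kJ/mol

Qp = P(E)²·P(Z) / P(X₂)² = (1.2)²·(23) / (0.97)² = 35.2
ΔG = RT ln(Qp/Kp) = (8.314 J mol⁻¹ K⁻¹)(700 K) × ln(35.2/480)
   = (5.820 kJ/mol)(-2.613) = -15.2 kJ/mol
ΔG < 0, so the forward reaction is spontaneous (proceeds forward).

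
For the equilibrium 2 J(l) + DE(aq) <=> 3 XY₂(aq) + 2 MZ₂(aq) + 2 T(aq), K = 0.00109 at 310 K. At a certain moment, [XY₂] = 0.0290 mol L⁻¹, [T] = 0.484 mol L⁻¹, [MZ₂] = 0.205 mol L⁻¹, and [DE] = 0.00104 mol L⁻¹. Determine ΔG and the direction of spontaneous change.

(J is a pure liquid — omitted from Q.)
Q = [XY₂]³·[MZ₂]²·[T]² / [DE] = (0.0290)³·(0.205)²·(0.484)² / (0.00104) = 2.31e-4
ΔG = RT ln(Q/K) = (8.314 J mol⁻¹ K⁻¹)(310 K) × ln(2.31e-4/0.00109)
   = (2.577 kJ/mol)(-1.552) = -4.00 kJ/mol
ΔG < 0, so the forward reaction is spontaneous (proceeds forward).

ΔG = -4.00 kJ/mol; the forward reaction is spontaneous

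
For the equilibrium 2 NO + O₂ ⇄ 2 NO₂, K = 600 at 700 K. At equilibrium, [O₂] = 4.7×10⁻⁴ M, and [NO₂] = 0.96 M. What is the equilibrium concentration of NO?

[NO] = 1.8 M

At equilibrium, K = [NO₂]² / ([NO]²·[O₂]) = 600.
(0.96)² / (([NO])²·(4.7×10⁻⁴)) = 600
[NO]² = 3.27 ⇒ [NO] = 1.8 M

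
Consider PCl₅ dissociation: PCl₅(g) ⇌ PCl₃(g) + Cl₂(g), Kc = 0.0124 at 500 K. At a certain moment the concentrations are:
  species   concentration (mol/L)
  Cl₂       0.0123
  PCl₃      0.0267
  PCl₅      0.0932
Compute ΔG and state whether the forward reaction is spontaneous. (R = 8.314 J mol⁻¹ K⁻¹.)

ΔG = -5.23 kJ/mol; the forward reaction is spontaneous

Qc = [PCl₃]·[Cl₂] / [PCl₅] = (0.0267)·(0.0123) / (0.0932) = 0.00352
ΔG = RT ln(Qc/Kc) = (8.314 J mol⁻¹ K⁻¹)(500 K) × ln(0.00352/0.0124)
   = (4.157 kJ/mol)(-1.259) = -5.23 kJ/mol
ΔG < 0, so the forward reaction is spontaneous (proceeds forward).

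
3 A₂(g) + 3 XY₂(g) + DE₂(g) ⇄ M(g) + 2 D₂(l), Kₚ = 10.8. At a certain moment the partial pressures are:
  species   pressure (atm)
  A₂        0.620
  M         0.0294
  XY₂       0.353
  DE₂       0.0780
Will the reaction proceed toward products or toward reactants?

(D₂ is a pure liquid — omitted from Qₚ.)
Qₚ = P(M) / (P(A₂)³·P(XY₂)³·P(DE₂)) = (0.0294) / ((0.620)³·(0.353)³·(0.0780)) = 36.0
Qₚ = 36.0 > Kₚ = 10.8, so the reverse reaction proceeds.

reverse (toward reactants)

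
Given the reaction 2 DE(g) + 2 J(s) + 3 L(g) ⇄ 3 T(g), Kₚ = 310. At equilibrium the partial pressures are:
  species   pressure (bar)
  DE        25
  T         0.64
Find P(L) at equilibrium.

(J is a pure solid — omitted from Kₚ.)
At equilibrium, Kₚ = P(T)³ / (P(DE)²·P(L)³) = 310.
(0.64)³ / ((25)²·(P(L))³) = 310
P(L)³ = 1.35e-6 ⇒ P(L) = 0.011 bar

P(L) = 0.011 bar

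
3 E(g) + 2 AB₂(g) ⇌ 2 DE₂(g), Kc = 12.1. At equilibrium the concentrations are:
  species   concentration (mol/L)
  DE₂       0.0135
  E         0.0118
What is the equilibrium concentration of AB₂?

At equilibrium, Kc = [DE₂]² / ([E]³·[AB₂]²) = 12.1.
(0.0135)² / ((0.0118)³·([AB₂])²) = 12.1
[AB₂]² = 9.17 ⇒ [AB₂] = 3.03 mol/L

[AB₂] = 3.03 mol/L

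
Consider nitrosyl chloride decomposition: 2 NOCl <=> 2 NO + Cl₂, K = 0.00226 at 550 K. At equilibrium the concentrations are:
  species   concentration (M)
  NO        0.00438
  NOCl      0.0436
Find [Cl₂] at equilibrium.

At equilibrium, K = [NO]²·[Cl₂] / [NOCl]² = 0.00226.
(0.00438)²·([Cl₂]) / (0.0436)² = 0.00226
[Cl₂] = 0.224 M

[Cl₂] = 0.224 M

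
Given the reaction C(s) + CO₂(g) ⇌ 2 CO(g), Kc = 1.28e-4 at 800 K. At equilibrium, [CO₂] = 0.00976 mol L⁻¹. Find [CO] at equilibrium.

[CO] = 0.00112 mol L⁻¹

(C is a pure solid — omitted from Kc.)
At equilibrium, Kc = [CO]² / [CO₂] = 1.28e-4.
([CO])² / (0.00976) = 1.28e-4
[CO]² = 1.25e-6 ⇒ [CO] = 0.00112 mol L⁻¹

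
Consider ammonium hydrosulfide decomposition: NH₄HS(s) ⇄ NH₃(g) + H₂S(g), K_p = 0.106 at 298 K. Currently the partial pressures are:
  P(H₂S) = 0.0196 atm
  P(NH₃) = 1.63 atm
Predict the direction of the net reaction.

in the forward direction

(NH₄HS is a pure solid — omitted from Q_p.)
Q_p = P(NH₃)·P(H₂S) = (1.63)·(0.0196) = 0.0319
Q_p = 0.0319 < K_p = 0.106, so the forward reaction proceeds.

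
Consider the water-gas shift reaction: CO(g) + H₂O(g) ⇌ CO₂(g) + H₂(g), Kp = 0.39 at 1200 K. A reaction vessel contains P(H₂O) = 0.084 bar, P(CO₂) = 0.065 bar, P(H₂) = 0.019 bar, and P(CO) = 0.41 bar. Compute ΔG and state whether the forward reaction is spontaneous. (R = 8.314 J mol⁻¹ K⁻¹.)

Qp = P(CO₂)·P(H₂) / (P(CO)·P(H₂O)) = (0.065)·(0.019) / ((0.41)·(0.084)) = 0.0359
ΔG = RT ln(Qp/Kp) = (8.314 J mol⁻¹ K⁻¹)(1200 K) × ln(0.0359/0.39)
   = (9.977 kJ/mol)(-2.385) = -23.8 kJ/mol
ΔG < 0, so the forward reaction is spontaneous (proceeds forward).

ΔG = -23.8 kJ/mol; the forward reaction is spontaneous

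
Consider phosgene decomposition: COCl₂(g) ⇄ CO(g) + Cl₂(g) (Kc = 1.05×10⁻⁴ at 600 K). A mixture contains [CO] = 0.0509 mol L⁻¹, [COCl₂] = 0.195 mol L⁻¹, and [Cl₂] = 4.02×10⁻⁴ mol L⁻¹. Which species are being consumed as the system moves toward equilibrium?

none (at equilibrium)

Qc = [CO]·[Cl₂] / [COCl₂] = (0.0509)·(4.02×10⁻⁴) / (0.195) = 1.05×10⁻⁴
Qc = 1.05×10⁻⁴ = Kc; the system is at equilibrium.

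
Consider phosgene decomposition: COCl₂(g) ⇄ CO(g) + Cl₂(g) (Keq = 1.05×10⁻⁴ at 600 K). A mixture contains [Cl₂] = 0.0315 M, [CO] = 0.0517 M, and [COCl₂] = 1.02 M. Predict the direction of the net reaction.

toward reactants

Q = [CO]·[Cl₂] / [COCl₂] = (0.0517)·(0.0315) / (1.02) = 0.00160
Q = 0.00160 > Keq = 1.05×10⁻⁴, so the reverse reaction proceeds.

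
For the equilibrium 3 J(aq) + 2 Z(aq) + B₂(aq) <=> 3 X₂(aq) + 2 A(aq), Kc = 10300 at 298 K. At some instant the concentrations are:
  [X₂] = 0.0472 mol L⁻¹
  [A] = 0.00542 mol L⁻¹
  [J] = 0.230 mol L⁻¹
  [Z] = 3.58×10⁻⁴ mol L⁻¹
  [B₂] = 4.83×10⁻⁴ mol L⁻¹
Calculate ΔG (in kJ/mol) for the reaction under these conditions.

ΔG = -2.28 kJ/mol

Qc = [X₂]³·[A]² / ([J]³·[Z]²·[B₂]) = (0.0472)³·(0.00542)² / ((0.230)³·(3.58×10⁻⁴)²·(4.83×10⁻⁴)) = 4100
ΔG = RT ln(Qc/Kc) = (8.314 J mol⁻¹ K⁻¹)(298 K) × ln(4100/10300)
   = (2.478 kJ/mol)(-0.9212) = -2.28 kJ/mol
ΔG < 0, so the forward reaction is spontaneous (proceeds forward).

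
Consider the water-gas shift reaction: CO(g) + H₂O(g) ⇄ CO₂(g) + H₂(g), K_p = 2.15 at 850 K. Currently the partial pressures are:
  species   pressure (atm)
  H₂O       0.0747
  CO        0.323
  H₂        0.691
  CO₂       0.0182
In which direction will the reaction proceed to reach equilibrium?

toward products

Q_p = P(CO₂)·P(H₂) / (P(CO)·P(H₂O)) = (0.0182)·(0.691) / ((0.323)·(0.0747)) = 0.521
Q_p = 0.521 < K_p = 2.15, so the forward reaction proceeds.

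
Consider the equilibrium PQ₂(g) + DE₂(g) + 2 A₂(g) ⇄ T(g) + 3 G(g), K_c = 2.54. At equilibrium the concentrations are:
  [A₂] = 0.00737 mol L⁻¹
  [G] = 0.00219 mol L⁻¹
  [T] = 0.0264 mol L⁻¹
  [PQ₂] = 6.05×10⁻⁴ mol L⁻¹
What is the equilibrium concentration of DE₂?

At equilibrium, K_c = [T]·[G]³ / ([PQ₂]·[DE₂]·[A₂]²) = 2.54.
(0.0264)·(0.00219)³ / ((6.05×10⁻⁴)·([DE₂])·(0.00737)²) = 2.54
[DE₂] = 0.00332 mol L⁻¹

[DE₂] = 0.00332 mol L⁻¹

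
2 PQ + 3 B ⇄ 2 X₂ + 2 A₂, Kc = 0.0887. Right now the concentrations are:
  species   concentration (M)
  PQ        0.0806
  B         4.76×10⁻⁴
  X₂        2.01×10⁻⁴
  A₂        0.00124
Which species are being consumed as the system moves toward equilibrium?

Qc = [X₂]²·[A₂]² / ([PQ]²·[B]³) = (2.01×10⁻⁴)²·(0.00124)² / ((0.0806)²·(4.76×10⁻⁴)³) = 0.0887
Qc = 0.0887 = Kc; the system is at equilibrium.

none (at equilibrium)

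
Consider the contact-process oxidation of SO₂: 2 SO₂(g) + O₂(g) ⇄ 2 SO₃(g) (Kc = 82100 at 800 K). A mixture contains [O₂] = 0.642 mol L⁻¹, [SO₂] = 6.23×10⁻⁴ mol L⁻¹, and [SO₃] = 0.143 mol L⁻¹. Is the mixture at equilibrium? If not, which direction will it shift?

yes, at equilibrium

Qc = [SO₃]² / ([SO₂]²·[O₂]) = (0.143)² / ((6.23×10⁻⁴)²·(0.642)) = 82100
Qc = 82100 = Kc; the system is at equilibrium.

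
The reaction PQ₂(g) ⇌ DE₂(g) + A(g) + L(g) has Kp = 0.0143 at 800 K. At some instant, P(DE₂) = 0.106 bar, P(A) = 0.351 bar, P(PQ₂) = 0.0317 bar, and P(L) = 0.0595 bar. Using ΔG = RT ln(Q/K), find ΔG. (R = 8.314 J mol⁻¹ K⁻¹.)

ΔG = 10.5 kJ/mol

Qp = P(DE₂)·P(A)·P(L) / P(PQ₂) = (0.106)·(0.351)·(0.0595) / (0.0317) = 0.0698
ΔG = RT ln(Qp/Kp) = (8.314 J mol⁻¹ K⁻¹)(800 K) × ln(0.0698/0.0143)
   = (6.651 kJ/mol)(1.585) = 10.5 kJ/mol
ΔG > 0, so the forward reaction is non-spontaneous (proceeds in reverse).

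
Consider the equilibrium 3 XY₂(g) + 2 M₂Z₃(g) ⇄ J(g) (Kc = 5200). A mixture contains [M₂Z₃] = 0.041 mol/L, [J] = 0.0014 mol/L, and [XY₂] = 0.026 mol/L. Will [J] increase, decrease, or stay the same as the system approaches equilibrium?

decrease

Qc = [J] / ([XY₂]³·[M₂Z₃]²) = (0.0014) / ((0.026)³·(0.041)²) = 47000
Qc = 47000 > Kc = 5200: net reverse reaction.
J is a product, so it decreases.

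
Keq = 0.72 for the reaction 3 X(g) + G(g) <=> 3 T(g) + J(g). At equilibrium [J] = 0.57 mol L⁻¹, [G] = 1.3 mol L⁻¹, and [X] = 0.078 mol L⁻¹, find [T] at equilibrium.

At equilibrium, Keq = [T]³·[J] / ([X]³·[G]) = 0.72.
([T])³·(0.57) / ((0.078)³·(1.3)) = 0.72
[T]³ = 7.79e-4 ⇒ [T] = 0.092 mol L⁻¹

[T] = 0.092 mol L⁻¹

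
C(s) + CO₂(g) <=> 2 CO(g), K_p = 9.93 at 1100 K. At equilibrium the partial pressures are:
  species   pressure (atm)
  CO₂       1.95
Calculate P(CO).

P(CO) = 4.40 atm

(C is a pure solid — omitted from K_p.)
At equilibrium, K_p = P(CO)² / P(CO₂) = 9.93.
(P(CO))² / (1.95) = 9.93
P(CO)² = 19.4 ⇒ P(CO) = 4.40 atm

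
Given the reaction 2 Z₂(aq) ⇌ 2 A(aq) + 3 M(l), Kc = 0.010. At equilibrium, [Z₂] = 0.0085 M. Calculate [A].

(M is a pure liquid — omitted from Kc.)
At equilibrium, Kc = [A]² / [Z₂]² = 0.010.
([A])² / (0.0085)² = 0.010
[A]² = 7.23e-7 ⇒ [A] = 8.5e-4 M

[A] = 8.5e-4 M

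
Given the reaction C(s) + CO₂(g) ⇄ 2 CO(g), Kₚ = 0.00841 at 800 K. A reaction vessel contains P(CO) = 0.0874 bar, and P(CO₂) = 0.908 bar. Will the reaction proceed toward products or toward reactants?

no net change (already at equilibrium)

(C is a pure solid — omitted from Qₚ.)
Qₚ = P(CO)² / P(CO₂) = (0.0874)² / (0.908) = 0.00841
Qₚ = 0.00841 = Kₚ, so the system is already at equilibrium.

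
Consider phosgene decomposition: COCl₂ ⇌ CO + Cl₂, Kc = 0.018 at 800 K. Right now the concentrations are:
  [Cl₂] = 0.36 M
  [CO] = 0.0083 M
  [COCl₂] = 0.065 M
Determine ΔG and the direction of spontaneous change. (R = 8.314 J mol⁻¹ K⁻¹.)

ΔG = 6.24 kJ/mol; the forward reaction is non-spontaneous

Qc = [CO]·[Cl₂] / [COCl₂] = (0.0083)·(0.36) / (0.065) = 0.0460
ΔG = RT ln(Qc/Kc) = (8.314 J mol⁻¹ K⁻¹)(800 K) × ln(0.0460/0.018)
   = (6.651 kJ/mol)(0.9383) = 6.24 kJ/mol
ΔG > 0, so the forward reaction is non-spontaneous (proceeds in reverse).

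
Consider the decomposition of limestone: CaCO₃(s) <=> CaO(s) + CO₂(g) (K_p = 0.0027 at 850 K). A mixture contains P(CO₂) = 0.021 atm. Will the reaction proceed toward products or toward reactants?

(CaCO₃, CaO are pure solids — omitted from Q_p.)
Q_p = P(CO₂) = 0.021
Q_p = 0.021 > K_p = 0.0027, so the reverse reaction proceeds.

toward reactants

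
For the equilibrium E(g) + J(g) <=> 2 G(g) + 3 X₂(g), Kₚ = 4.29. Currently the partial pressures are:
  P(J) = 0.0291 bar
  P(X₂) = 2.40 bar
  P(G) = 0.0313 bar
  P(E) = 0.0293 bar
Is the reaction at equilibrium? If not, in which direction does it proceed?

toward reactants

Qₚ = P(G)²·P(X₂)³ / (P(E)·P(J)) = (0.0313)²·(2.40)³ / ((0.0293)·(0.0291)) = 15.9
Qₚ = 15.9 > Kₚ = 4.29, so the reverse reaction proceeds.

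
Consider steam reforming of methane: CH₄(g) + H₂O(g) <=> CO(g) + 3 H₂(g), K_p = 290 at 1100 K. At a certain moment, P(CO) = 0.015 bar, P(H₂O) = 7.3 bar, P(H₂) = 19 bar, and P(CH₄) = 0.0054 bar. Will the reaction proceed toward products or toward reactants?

Q_p = P(CO)·P(H₂)³ / (P(CH₄)·P(H₂O)) = (0.015)·(19)³ / ((0.0054)·(7.3)) = 2600
Q_p = 2600 > K_p = 290, so the reverse reaction proceeds.

toward reactants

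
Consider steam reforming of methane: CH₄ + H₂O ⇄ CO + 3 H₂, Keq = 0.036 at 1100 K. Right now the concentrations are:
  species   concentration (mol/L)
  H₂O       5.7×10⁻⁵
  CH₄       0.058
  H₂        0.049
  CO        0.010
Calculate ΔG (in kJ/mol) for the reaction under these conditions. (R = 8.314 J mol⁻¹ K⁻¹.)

Q = [CO]·[H₂]³ / ([CH₄]·[H₂O]) = (0.010)·(0.049)³ / ((0.058)·(5.7×10⁻⁵)) = 0.356
ΔG = RT ln(Q/Keq) = (8.314 J mol⁻¹ K⁻¹)(1100 K) × ln(0.356/0.036)
   = (9.145 kJ/mol)(2.291) = 21.0 kJ/mol
ΔG > 0, so the forward reaction is non-spontaneous (proceeds in reverse).

ΔG = 21.0 kJ/mol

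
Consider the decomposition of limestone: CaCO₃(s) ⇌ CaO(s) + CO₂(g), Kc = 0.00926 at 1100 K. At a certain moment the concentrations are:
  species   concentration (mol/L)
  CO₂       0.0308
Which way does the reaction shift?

(CaCO₃, CaO are pure solids — omitted from Qc.)
Qc = [CO₂] = 0.0308
Qc = 0.0308 > Kc = 0.00926, so the reverse reaction proceeds.

to the left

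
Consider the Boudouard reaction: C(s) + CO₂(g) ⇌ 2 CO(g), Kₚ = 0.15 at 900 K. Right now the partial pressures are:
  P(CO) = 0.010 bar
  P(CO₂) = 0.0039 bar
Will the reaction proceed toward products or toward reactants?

(C is a pure solid — omitted from Qₚ.)
Qₚ = P(CO)² / P(CO₂) = (0.010)² / (0.0039) = 0.026
Qₚ = 0.026 < Kₚ = 0.15, so the forward reaction proceeds.

forward (toward products)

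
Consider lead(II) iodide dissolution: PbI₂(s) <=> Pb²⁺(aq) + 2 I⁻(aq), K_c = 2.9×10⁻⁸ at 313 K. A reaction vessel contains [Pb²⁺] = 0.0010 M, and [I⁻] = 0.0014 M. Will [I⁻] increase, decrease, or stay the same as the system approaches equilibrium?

(PbI₂ is a pure solid — omitted from Q_c.)
Q_c = [Pb²⁺]·[I⁻]² = (0.0010)·(0.0014)² = 2.0×10⁻⁹
Q_c = 2.0×10⁻⁹ < K_c = 2.9×10⁻⁸: net forward reaction.
I⁻ is a product, so it increases.

increase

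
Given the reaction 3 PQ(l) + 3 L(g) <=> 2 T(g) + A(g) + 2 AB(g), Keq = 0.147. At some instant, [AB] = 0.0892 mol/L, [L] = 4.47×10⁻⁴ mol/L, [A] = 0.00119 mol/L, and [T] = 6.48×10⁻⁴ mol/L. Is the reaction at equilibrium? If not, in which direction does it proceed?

to the right

(PQ is a pure liquid — omitted from Q.)
Q = [T]²·[A]·[AB]² / [L]³ = (6.48×10⁻⁴)²·(0.00119)·(0.0892)² / (4.47×10⁻⁴)³ = 0.0445
Q = 0.0445 < Keq = 0.147, so the forward reaction proceeds.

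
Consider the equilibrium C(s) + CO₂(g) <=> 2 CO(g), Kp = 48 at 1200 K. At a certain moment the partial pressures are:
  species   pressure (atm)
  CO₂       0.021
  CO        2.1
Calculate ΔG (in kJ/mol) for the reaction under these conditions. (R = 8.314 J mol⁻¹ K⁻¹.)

(C is a pure solid — omitted from Qp.)
Qp = P(CO)² / P(CO₂) = (2.1)² / (0.021) = 210
ΔG = RT ln(Qp/Kp) = (8.314 J mol⁻¹ K⁻¹)(1200 K) × ln(210/48)
   = (9.977 kJ/mol)(1.476) = 14.7 kJ/mol
ΔG > 0, so the forward reaction is non-spontaneous (proceeds in reverse).

ΔG = 14.7 kJ/mol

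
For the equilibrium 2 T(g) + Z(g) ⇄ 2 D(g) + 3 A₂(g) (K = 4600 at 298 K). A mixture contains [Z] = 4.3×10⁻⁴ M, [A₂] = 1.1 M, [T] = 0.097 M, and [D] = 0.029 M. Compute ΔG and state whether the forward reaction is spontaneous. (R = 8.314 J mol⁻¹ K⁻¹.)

Q = [D]²·[A₂]³ / ([T]²·[Z]) = (0.029)²·(1.1)³ / ((0.097)²·(4.3×10⁻⁴)) = 277
ΔG = RT ln(Q/K) = (8.314 J mol⁻¹ K⁻¹)(298 K) × ln(277/4600)
   = (2.478 kJ/mol)(-2.810) = -6.96 kJ/mol
ΔG < 0, so the forward reaction is spontaneous (proceeds forward).

ΔG = -6.96 kJ/mol; the forward reaction is spontaneous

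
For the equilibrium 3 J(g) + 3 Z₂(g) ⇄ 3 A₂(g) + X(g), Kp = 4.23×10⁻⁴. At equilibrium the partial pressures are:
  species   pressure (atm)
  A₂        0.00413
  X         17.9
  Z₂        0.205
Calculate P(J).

P(J) = 0.702 atm

At equilibrium, Kp = P(A₂)³·P(X) / (P(J)³·P(Z₂)³) = 4.23×10⁻⁴.
(0.00413)³·(17.9) / ((P(J))³·(0.205)³) = 4.23×10⁻⁴
P(J)³ = 0.346 ⇒ P(J) = 0.702 atm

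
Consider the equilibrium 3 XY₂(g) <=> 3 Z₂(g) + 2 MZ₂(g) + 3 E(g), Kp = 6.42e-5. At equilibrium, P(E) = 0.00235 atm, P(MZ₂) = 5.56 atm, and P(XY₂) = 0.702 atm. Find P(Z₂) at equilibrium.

At equilibrium, Kp = P(Z₂)³·P(MZ₂)²·P(E)³ / P(XY₂)³ = 6.42e-5.
(P(Z₂))³·(5.56)²·(0.00235)³ / (0.702)³ = 6.42e-5
P(Z₂)³ = 55.4 ⇒ P(Z₂) = 3.81 atm

P(Z₂) = 3.81 atm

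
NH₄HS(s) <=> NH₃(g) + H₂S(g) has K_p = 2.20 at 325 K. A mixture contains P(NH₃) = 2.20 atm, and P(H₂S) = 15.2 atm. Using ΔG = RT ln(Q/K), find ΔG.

(NH₄HS is a pure solid — omitted from Q_p.)
Q_p = P(NH₃)·P(H₂S) = (2.20)·(15.2) = 33.4
ΔG = RT ln(Q_p/K_p) = (8.314 J mol⁻¹ K⁻¹)(325 K) × ln(33.4/2.20)
   = (2.702 kJ/mol)(2.720) = 7.35 kJ/mol
ΔG > 0, so the forward reaction is non-spontaneous (proceeds in reverse).

ΔG = 7.35 kJ/mol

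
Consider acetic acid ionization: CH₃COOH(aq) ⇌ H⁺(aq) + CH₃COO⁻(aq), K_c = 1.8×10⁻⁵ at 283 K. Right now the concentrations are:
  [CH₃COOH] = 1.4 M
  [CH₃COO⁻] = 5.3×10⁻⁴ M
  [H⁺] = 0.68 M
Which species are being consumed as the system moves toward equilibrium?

H⁺, CH₃COO⁻ (products)

Q_c = [H⁺]·[CH₃COO⁻] / [CH₃COOH] = (0.68)·(5.3×10⁻⁴) / (1.4) = 2.6×10⁻⁴
Q_c = 2.6×10⁻⁴ > K_c = 1.8×10⁻⁵: net reverse reaction.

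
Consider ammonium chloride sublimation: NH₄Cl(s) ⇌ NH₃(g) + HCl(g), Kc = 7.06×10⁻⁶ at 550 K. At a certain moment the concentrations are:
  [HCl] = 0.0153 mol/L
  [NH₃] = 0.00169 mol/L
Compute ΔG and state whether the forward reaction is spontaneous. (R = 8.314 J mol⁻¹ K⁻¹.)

(NH₄Cl is a pure solid — omitted from Qc.)
Qc = [NH₃]·[HCl] = (0.00169)·(0.0153) = 2.59×10⁻⁵
ΔG = RT ln(Qc/Kc) = (8.314 J mol⁻¹ K⁻¹)(550 K) × ln(2.59×10⁻⁵/7.06×10⁻⁶)
   = (4.573 kJ/mol)(1.300) = 5.94 kJ/mol
ΔG > 0, so the forward reaction is non-spontaneous (proceeds in reverse).

ΔG = 5.94 kJ/mol; the forward reaction is non-spontaneous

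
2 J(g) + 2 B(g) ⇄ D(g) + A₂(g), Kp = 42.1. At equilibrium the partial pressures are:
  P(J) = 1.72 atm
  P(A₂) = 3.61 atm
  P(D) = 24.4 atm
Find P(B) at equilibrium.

P(B) = 0.841 atm

At equilibrium, Kp = P(D)·P(A₂) / (P(J)²·P(B)²) = 42.1.
(24.4)·(3.61) / ((1.72)²·(P(B))²) = 42.1
P(B)² = 0.707 ⇒ P(B) = 0.841 atm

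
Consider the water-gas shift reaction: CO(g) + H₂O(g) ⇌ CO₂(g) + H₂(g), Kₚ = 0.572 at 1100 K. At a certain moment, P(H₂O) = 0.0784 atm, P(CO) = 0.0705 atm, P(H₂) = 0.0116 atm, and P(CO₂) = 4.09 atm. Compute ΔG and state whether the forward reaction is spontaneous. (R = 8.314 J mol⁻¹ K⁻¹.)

ΔG = 24.8 kJ/mol; the forward reaction is non-spontaneous

Qₚ = P(CO₂)·P(H₂) / (P(CO)·P(H₂O)) = (4.09)·(0.0116) / ((0.0705)·(0.0784)) = 8.58
ΔG = RT ln(Qₚ/Kₚ) = (8.314 J mol⁻¹ K⁻¹)(1100 K) × ln(8.58/0.572)
   = (9.145 kJ/mol)(2.708) = 24.8 kJ/mol
ΔG > 0, so the forward reaction is non-spontaneous (proceeds in reverse).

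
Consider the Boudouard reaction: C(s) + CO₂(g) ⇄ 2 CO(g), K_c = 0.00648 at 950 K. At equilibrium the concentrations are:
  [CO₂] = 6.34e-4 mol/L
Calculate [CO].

[CO] = 0.00203 mol/L

(C is a pure solid — omitted from K_c.)
At equilibrium, K_c = [CO]² / [CO₂] = 0.00648.
([CO])² / (6.34e-4) = 0.00648
[CO]² = 4.11e-6 ⇒ [CO] = 0.00203 mol/L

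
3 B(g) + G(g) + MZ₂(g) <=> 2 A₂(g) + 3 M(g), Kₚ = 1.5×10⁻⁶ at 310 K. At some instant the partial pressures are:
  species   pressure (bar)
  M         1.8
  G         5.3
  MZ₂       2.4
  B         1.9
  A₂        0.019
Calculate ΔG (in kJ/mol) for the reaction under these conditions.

ΔG = 7.16 kJ/mol

Qₚ = P(A₂)²·P(M)³ / (P(B)³·P(G)·P(MZ₂)) = (0.019)²·(1.8)³ / ((1.9)³·(5.3)·(2.4)) = 2.41×10⁻⁵
ΔG = RT ln(Qₚ/Kₚ) = (8.314 J mol⁻¹ K⁻¹)(310 K) × ln(2.41×10⁻⁵/1.5×10⁻⁶)
   = (2.577 kJ/mol)(2.777) = 7.16 kJ/mol
ΔG > 0, so the forward reaction is non-spontaneous (proceeds in reverse).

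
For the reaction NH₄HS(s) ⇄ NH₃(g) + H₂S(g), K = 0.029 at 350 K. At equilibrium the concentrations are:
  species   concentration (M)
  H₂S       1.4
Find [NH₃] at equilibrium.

[NH₃] = 0.021 M

(NH₄HS is a pure solid — omitted from K.)
At equilibrium, K = [NH₃]·[H₂S] = 0.029.
([NH₃])·(1.4) = 0.029
[NH₃] = 0.0207 = 0.021 M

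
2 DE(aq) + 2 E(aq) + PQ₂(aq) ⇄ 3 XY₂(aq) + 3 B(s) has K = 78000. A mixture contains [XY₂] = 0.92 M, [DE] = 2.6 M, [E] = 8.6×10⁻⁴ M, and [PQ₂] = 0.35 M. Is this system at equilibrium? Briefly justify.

no; Q > K, reaction proceeds in reverse

(B is a pure solid — omitted from Q.)
Q = [XY₂]³ / ([DE]²·[E]²·[PQ₂]) = (0.92)³ / ((2.6)²·(8.6×10⁻⁴)²·(0.35)) = 4.4×10⁵
Q = 4.4×10⁵ > K = 78000: net reverse reaction.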